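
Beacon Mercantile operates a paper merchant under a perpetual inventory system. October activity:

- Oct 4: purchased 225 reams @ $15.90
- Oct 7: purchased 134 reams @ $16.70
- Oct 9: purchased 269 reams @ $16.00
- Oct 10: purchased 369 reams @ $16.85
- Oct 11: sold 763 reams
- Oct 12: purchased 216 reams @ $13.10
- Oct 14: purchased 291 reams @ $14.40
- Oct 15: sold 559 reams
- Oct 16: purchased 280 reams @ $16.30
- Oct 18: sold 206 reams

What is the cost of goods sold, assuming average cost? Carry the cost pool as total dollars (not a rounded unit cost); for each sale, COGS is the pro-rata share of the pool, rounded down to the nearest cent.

COGS = $23,914.72

After Oct 4: 225 on hand, pool $3,577.50 (≈ $15.9000 each)
After Oct 7: 359 on hand, pool $5,815.30 (≈ $16.1986 each)
After Oct 9: 628 on hand, pool $10,119.30 (≈ $16.1135 each)
After Oct 10: 997 on hand, pool $16,336.95 (≈ $16.3861 each)
Oct 11, sell 763: 763/997 × $16,336.95 → $12,502.60
After Oct 12: 450 on hand, pool $6,663.95 (≈ $14.8088 each)
After Oct 14: 741 on hand, pool $10,854.35 (≈ $14.6482 each)
Oct 15, sell 559: 559/741 × $10,854.35 → $8,188.36
After Oct 16: 462 on hand, pool $7,229.99 (≈ $15.6493 each)
Oct 18, sell 206: 206/462 × $7,229.99 → $3,223.76
Total COGS = $12,502.60 + $8,188.36 + $3,223.76 = $23,914.72
Ending inventory (cost pool remaining) = $4,006.23
Check: goods available $27,920.95 = COGS $23,914.72 + ending $4,006.23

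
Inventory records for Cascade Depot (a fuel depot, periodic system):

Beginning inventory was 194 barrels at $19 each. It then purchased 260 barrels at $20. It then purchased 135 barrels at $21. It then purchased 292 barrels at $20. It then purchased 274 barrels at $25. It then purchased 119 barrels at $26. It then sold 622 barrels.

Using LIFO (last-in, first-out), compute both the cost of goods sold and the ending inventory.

Sale 1 (622) [LIFO — newest first]: 119 @ $26 + 274 @ $25 + 229 @ $20 = $14,524
Ending inventory: 194 @ $19 + 260 @ $20 + 135 @ $21 + 63 @ $20 = $12,981

COGS = $14,524; ending inventory = $12,981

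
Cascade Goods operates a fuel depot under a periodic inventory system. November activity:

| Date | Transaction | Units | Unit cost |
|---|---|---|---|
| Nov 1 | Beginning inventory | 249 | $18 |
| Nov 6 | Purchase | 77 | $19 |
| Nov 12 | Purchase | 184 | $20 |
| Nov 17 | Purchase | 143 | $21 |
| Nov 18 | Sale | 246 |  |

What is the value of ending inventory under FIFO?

Nov 18, 246 sold [FIFO — oldest first]: 246 @ $18 = $4,428
Ending inventory: 3 @ $18 + 77 @ $19 + 184 @ $20 + 143 @ $21 = $8,200
Check: goods available $12,628 = COGS $4,428 + ending $8,200

Ending inventory = $8,200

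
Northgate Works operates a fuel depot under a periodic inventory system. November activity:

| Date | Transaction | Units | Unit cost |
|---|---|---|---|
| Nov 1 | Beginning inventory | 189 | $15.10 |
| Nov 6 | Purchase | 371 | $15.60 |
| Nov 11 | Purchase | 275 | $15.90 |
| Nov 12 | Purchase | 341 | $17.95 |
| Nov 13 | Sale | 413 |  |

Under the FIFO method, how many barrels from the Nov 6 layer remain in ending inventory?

147

Nov 13, 413 sold [FIFO — oldest first]: 189 @ $15.10 + 224 @ $15.60 = $6,348.30
Ending inventory: 147 @ $15.60 + 275 @ $15.90 + 341 @ $17.95 = $12,786.65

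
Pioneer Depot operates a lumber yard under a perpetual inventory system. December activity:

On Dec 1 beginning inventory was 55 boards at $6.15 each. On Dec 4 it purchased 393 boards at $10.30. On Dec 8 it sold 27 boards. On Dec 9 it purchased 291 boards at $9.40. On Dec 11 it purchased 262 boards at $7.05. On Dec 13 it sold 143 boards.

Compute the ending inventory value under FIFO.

Ending inventory = $7,445.90

Dec 8, 27 sold [FIFO — oldest first]: 27 @ $6.15 = $166.05
Dec 13, 143 sold [FIFO — oldest first]: 28 @ $6.15 + 115 @ $10.30 = $1,356.70
Total COGS = $166.05 + $1,356.70 = $1,522.75
Ending inventory: 278 @ $10.30 + 291 @ $9.40 + 262 @ $7.05 = $7,445.90
Check: goods available $8,968.65 = COGS $1,522.75 + ending $7,445.90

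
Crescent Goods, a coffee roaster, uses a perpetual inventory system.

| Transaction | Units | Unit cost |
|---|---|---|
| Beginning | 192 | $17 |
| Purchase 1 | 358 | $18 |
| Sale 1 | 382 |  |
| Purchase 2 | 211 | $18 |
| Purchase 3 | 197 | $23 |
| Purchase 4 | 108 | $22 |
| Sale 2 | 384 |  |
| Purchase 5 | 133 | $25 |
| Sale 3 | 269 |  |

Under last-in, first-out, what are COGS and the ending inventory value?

COGS = $20,950; ending inventory = $2,788

Sale 1 (382) [LIFO — newest first]: 358 @ $18 + 24 @ $17 = $6,852
Sale 2 (384) [LIFO — newest first]: 108 @ $22 + 197 @ $23 + 79 @ $18 = $8,329
Sale 3 (269) [LIFO — newest first]: 133 @ $25 + 132 @ $18 + 4 @ $17 = $5,769
Total COGS = $6,852 + $8,329 + $5,769 = $20,950
Ending inventory: 164 @ $17 = $2,788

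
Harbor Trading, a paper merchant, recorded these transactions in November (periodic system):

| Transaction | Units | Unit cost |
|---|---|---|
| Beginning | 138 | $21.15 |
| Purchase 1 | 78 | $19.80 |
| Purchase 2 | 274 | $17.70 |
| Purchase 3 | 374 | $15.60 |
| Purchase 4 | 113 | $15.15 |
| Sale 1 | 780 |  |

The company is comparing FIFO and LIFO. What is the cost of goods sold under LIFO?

FIFO COGS: 138 @ $21.15 + 78 @ $19.80 + 274 @ $17.70 + 290 @ $15.60 = $13,836.90
LIFO COGS: 113 @ $15.15 + 374 @ $15.60 + 274 @ $17.70 + 19 @ $19.80 = $12,772.35

COGS = $12,772.35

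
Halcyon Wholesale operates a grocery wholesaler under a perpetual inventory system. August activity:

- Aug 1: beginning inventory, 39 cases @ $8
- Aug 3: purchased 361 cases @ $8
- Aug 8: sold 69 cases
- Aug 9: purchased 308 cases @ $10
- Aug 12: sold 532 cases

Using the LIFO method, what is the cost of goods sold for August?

Aug 8, 69 sold [LIFO — newest first]: 69 @ $8 = $552
Aug 12, 532 sold [LIFO — newest first]: 308 @ $10 + 224 @ $8 = $4,872
Total COGS = $552 + $4,872 = $5,424
Ending inventory: 39 @ $8 + 68 @ $8 = $856
Check: goods available $6,280 = COGS $5,424 + ending $856

COGS = $5,424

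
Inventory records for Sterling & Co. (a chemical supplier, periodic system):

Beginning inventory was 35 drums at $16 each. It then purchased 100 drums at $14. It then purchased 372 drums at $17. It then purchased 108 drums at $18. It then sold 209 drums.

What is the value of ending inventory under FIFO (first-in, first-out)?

Ending inventory = $7,010

Sale 1 (209) [FIFO — oldest first]: 35 @ $16 + 100 @ $14 + 74 @ $17 = $3,218
Ending inventory: 298 @ $17 + 108 @ $18 = $7,010
Check: goods available $10,228 = COGS $3,218 + ending $7,010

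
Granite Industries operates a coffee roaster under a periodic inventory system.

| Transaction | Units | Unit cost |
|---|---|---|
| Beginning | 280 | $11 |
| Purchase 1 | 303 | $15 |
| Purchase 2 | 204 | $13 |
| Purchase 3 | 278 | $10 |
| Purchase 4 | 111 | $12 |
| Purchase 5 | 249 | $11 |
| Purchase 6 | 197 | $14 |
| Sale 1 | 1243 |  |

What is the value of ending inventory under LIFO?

Sale 1 (1243) [LIFO — newest first]: 197 @ $14 + 249 @ $11 + 111 @ $12 + 278 @ $10 + 204 @ $13 + 204 @ $15 = $15,321
Ending inventory: 280 @ $11 + 99 @ $15 = $4,565

Ending inventory = $4,565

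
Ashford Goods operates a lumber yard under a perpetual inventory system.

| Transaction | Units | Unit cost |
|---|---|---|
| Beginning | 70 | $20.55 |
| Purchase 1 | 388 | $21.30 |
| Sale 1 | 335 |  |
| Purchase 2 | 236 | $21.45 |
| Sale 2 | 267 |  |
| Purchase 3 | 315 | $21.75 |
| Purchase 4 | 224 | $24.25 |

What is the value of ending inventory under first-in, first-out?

Sale 1 (335) [FIFO — oldest first]: 70 @ $20.55 + 265 @ $21.30 = $7,083.00
Sale 2 (267) [FIFO — oldest first]: 123 @ $21.30 + 144 @ $21.45 = $5,708.70
Total COGS = $7,083.00 + $5,708.70 = $12,791.70
Ending inventory: 92 @ $21.45 + 315 @ $21.75 + 224 @ $24.25 = $14,256.65
Check: goods available $27,048.35 = COGS $12,791.70 + ending $14,256.65

Ending inventory = $14,256.65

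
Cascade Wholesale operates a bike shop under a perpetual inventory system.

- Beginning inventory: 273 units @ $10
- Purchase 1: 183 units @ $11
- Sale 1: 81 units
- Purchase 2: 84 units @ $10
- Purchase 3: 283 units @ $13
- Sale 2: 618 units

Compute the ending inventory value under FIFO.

Ending inventory = $1,612

Sale 1 (81) [FIFO — oldest first]: 81 @ $10 = $810
Sale 2 (618) [FIFO — oldest first]: 192 @ $10 + 183 @ $11 + 84 @ $10 + 159 @ $13 = $6,840
Total COGS = $810 + $6,840 = $7,650
Ending inventory: 124 @ $13 = $1,612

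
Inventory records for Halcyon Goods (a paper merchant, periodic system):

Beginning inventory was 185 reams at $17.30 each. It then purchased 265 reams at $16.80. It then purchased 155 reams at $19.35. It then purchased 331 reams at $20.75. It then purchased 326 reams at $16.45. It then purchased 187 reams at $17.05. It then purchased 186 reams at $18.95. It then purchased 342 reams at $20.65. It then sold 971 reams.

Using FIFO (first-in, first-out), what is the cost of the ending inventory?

Sale 1 (971) [FIFO — oldest first]: 185 @ $17.30 + 265 @ $16.80 + 155 @ $19.35 + 331 @ $20.75 + 35 @ $16.45 = $18,095.75
Ending inventory: 291 @ $16.45 + 187 @ $17.05 + 186 @ $18.95 + 342 @ $20.65 = $18,562.30
Check: goods available $36,658.05 = COGS $18,095.75 + ending $18,562.30

Ending inventory = $18,562.30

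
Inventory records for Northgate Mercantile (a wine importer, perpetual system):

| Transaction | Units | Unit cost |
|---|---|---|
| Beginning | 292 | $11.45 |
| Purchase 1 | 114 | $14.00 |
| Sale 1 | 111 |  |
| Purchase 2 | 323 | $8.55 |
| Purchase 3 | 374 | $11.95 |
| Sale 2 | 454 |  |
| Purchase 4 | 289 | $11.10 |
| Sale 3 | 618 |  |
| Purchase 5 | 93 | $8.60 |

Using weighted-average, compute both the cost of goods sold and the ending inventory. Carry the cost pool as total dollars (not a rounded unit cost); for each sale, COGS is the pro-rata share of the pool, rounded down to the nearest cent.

COGS = $13,084.56; ending inventory = $3,093.49

After Beginning: 292 on hand, pool $3,343.40 (≈ $11.4500 each)
After Purchase 1: 406 on hand, pool $4,939.40 (≈ $12.1660 each)
Sale 1, sell 111: 111/406 × $4,939.40 → $1,350.42
After Purchase 2: 618 on hand, pool $6,350.63 (≈ $10.2761 each)
After Purchase 3: 992 on hand, pool $10,819.93 (≈ $10.9072 each)
Sale 2, sell 454: 454/992 × $10,819.93 → $4,951.86
After Purchase 4: 827 on hand, pool $9,075.97 (≈ $10.9746 each)
Sale 3, sell 618: 618/827 × $9,075.97 → $6,782.28
After Purchase 5: 302 on hand, pool $3,093.49 (≈ $10.2433 each)
Total COGS = $1,350.42 + $4,951.86 + $6,782.28 = $13,084.56
Ending inventory (cost pool remaining) = $3,093.49
Check: goods available $16,178.05 = COGS $13,084.56 + ending $3,093.49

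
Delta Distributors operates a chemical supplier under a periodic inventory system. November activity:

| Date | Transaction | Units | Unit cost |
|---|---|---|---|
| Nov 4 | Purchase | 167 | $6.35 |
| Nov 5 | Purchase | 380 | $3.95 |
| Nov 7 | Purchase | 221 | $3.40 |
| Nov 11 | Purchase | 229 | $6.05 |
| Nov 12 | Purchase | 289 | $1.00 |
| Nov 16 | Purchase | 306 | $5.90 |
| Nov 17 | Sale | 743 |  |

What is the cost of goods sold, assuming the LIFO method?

COGS = $2,989.80

Nov 17, 743 sold [LIFO — newest first]: 306 @ $5.90 + 289 @ $1.00 + 148 @ $6.05 = $2,989.80
Ending inventory: 167 @ $6.35 + 380 @ $3.95 + 221 @ $3.40 + 81 @ $6.05 = $3,802.90
Check: goods available $6,792.70 = COGS $2,989.80 + ending $3,802.90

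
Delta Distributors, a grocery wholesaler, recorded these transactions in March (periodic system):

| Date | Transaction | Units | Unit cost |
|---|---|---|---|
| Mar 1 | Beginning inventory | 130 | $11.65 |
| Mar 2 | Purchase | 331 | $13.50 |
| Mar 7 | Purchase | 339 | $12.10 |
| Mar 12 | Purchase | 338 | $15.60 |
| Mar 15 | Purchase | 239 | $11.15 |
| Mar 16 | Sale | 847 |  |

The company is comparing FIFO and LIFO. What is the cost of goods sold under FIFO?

COGS = $10,818.10

FIFO COGS: 130 @ $11.65 + 331 @ $13.50 + 339 @ $12.10 + 47 @ $15.60 = $10,818.10
LIFO COGS: 239 @ $11.15 + 338 @ $15.60 + 270 @ $12.10 = $11,204.65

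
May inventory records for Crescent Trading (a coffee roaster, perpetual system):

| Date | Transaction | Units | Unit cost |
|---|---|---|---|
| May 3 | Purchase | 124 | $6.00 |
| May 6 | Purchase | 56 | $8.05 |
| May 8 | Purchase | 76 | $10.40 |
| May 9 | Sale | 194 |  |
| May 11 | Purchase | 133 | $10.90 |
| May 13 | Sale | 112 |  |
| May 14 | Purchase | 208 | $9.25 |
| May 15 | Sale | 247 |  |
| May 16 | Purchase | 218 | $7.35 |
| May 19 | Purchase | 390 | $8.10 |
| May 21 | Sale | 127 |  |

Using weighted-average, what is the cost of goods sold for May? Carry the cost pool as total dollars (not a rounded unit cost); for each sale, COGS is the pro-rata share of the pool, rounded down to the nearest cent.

After May 3: 124 on hand, pool $744.00 (≈ $6.0000 each)
After May 6: 180 on hand, pool $1,194.80 (≈ $6.6378 each)
After May 8: 256 on hand, pool $1,985.20 (≈ $7.7547 each)
May 9, sell 194: 194/256 × $1,985.20 → $1,504.40
After May 11: 195 on hand, pool $1,930.50 (≈ $9.9000 each)
May 13, sell 112: 112/195 × $1,930.50 → $1,108.80
After May 14: 291 on hand, pool $2,745.70 (≈ $9.4354 each)
May 15, sell 247: 247/291 × $2,745.70 → $2,330.54
After May 16: 262 on hand, pool $2,017.46 (≈ $7.7002 each)
After May 19: 652 on hand, pool $5,176.46 (≈ $7.9394 each)
May 21, sell 127: 127/652 × $5,176.46 → $1,008.29
Total COGS = $1,504.40 + $1,108.80 + $2,330.54 + $1,008.29 = $5,952.03
Ending inventory (cost pool remaining) = $4,168.17

COGS = $5,952.03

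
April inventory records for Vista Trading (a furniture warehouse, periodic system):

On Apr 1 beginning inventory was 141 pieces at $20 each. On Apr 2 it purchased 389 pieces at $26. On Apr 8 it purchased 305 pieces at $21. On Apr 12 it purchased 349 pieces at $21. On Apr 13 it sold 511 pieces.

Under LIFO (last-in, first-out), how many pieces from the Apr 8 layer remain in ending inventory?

143

Apr 13, 511 sold [LIFO — newest first]: 349 @ $21 + 162 @ $21 = $10,731
Ending inventory: 141 @ $20 + 389 @ $26 + 143 @ $21 = $15,937
Check: goods available $26,668 = COGS $10,731 + ending $15,937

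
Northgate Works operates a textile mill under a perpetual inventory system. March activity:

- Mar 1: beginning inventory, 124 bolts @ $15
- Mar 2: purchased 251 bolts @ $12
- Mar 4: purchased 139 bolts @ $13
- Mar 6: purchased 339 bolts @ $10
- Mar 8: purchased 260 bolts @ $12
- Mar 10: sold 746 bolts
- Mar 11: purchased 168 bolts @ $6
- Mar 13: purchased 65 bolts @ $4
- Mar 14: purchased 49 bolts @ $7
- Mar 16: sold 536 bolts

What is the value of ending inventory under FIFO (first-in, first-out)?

Ending inventory = $599

Mar 10, 746 sold [FIFO — oldest first]: 124 @ $15 + 251 @ $12 + 139 @ $13 + 232 @ $10 = $8,999
Mar 16, 536 sold [FIFO — oldest first]: 107 @ $10 + 260 @ $12 + 168 @ $6 + 1 @ $4 = $5,202
Total COGS = $8,999 + $5,202 = $14,201
Ending inventory: 64 @ $4 + 49 @ $7 = $599
Check: goods available $14,800 = COGS $14,201 + ending $599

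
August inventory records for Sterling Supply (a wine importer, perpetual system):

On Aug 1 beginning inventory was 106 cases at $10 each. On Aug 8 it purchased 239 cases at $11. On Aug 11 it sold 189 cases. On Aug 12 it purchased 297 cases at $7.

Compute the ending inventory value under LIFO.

Aug 11, 189 sold [LIFO — newest first]: 189 @ $11 = $2,079
Ending inventory: 106 @ $10 + 50 @ $11 + 297 @ $7 = $3,689

Ending inventory = $3,689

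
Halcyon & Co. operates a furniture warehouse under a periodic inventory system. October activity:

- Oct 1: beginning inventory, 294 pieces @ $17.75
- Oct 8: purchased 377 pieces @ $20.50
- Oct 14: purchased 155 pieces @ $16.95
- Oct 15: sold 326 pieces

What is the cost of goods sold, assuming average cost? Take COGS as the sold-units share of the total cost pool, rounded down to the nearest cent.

Oct 15, sell 326: 326/826 × $15,574.25 → $6,146.73
Ending inventory (cost pool remaining) = $9,427.52
Check: goods available $15,574.25 = COGS $6,146.73 + ending $9,427.52

COGS = $6,146.73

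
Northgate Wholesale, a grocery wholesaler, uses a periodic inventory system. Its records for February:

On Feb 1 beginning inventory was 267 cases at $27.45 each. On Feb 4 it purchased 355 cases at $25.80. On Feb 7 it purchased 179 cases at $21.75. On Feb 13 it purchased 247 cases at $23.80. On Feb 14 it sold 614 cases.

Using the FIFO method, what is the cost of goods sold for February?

COGS = $16,281.75

Feb 14, 614 sold [FIFO — oldest first]: 267 @ $27.45 + 347 @ $25.80 = $16,281.75
Ending inventory: 8 @ $25.80 + 179 @ $21.75 + 247 @ $23.80 = $9,978.25
Check: goods available $26,260.00 = COGS $16,281.75 + ending $9,978.25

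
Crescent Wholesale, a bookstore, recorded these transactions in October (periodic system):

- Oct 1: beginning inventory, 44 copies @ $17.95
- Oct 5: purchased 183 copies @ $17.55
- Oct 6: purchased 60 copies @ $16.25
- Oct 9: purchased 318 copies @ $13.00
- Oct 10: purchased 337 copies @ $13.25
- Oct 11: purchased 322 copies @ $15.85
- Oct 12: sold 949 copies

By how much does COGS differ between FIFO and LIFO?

$347.70

FIFO COGS: 44 @ $17.95 + 183 @ $17.55 + 60 @ $16.25 + 318 @ $13.00 + 337 @ $13.25 + 7 @ $15.85 = $13,686.65
LIFO COGS: 322 @ $15.85 + 337 @ $13.25 + 290 @ $13.00 = $13,338.95
Difference = |$13,686.65 − $13,338.95| = $347.70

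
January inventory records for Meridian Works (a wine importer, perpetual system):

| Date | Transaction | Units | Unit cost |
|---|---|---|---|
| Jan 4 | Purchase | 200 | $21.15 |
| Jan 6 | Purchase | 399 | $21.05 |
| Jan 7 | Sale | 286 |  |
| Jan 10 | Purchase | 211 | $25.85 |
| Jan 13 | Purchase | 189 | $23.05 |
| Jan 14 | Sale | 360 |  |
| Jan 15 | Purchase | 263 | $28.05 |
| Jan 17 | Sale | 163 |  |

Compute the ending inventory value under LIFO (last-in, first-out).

Jan 7, 286 sold [LIFO — newest first]: 286 @ $21.05 = $6,020.30
Jan 14, 360 sold [LIFO — newest first]: 189 @ $23.05 + 171 @ $25.85 = $8,776.80
Jan 17, 163 sold [LIFO — newest first]: 163 @ $28.05 = $4,572.15
Total COGS = $6,020.30 + $8,776.80 + $4,572.15 = $19,369.25
Ending inventory: 200 @ $21.15 + 113 @ $21.05 + 40 @ $25.85 + 100 @ $28.05 = $10,447.65
Check: goods available $29,816.90 = COGS $19,369.25 + ending $10,447.65

Ending inventory = $10,447.65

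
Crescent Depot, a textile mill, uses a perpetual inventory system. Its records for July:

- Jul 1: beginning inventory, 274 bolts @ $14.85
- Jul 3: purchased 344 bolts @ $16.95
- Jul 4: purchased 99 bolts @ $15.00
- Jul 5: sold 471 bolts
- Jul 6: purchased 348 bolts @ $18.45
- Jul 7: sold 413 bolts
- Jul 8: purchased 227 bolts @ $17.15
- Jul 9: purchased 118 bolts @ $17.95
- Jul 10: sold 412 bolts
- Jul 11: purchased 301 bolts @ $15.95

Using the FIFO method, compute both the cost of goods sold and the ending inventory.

Jul 5, 471 sold [FIFO — oldest first]: 274 @ $14.85 + 197 @ $16.95 = $7,408.05
Jul 7, 413 sold [FIFO — oldest first]: 147 @ $16.95 + 99 @ $15.00 + 167 @ $18.45 = $7,057.80
Jul 10, 412 sold [FIFO — oldest first]: 181 @ $18.45 + 227 @ $17.15 + 4 @ $17.95 = $7,304.30
Total COGS = $7,408.05 + $7,057.80 + $7,304.30 = $21,770.15
Ending inventory: 114 @ $17.95 + 301 @ $15.95 = $6,847.25
Check: goods available $28,617.40 = COGS $21,770.15 + ending $6,847.25

COGS = $21,770.15; ending inventory = $6,847.25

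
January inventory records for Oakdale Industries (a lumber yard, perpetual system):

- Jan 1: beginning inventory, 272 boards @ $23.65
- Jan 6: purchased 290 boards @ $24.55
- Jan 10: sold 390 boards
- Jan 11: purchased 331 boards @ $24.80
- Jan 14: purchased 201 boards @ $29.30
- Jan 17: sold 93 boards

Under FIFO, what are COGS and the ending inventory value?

COGS = $11,612.85; ending inventory = $16,037.55

Jan 10, 390 sold [FIFO — oldest first]: 272 @ $23.65 + 118 @ $24.55 = $9,329.70
Jan 17, 93 sold [FIFO — oldest first]: 93 @ $24.55 = $2,283.15
Total COGS = $9,329.70 + $2,283.15 = $11,612.85
Ending inventory: 79 @ $24.55 + 331 @ $24.80 + 201 @ $29.30 = $16,037.55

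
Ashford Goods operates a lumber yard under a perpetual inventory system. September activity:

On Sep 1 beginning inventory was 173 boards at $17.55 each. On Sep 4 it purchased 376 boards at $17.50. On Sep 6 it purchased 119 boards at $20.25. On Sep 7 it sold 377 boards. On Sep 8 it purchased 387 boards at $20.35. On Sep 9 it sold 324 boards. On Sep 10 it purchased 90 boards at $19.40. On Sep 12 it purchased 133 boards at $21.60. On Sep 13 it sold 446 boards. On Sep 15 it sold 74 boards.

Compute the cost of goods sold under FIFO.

COGS = $23,288.95

Sep 7, 377 sold [FIFO — oldest first]: 173 @ $17.55 + 204 @ $17.50 = $6,606.15
Sep 9, 324 sold [FIFO — oldest first]: 172 @ $17.50 + 119 @ $20.25 + 33 @ $20.35 = $6,091.30
Sep 13, 446 sold [FIFO — oldest first]: 354 @ $20.35 + 90 @ $19.40 + 2 @ $21.60 = $8,993.10
Sep 15, 74 sold [FIFO — oldest first]: 74 @ $21.60 = $1,598.40
Total COGS = $6,606.15 + $6,091.30 + $8,993.10 + $1,598.40 = $23,288.95
Ending inventory: 57 @ $21.60 = $1,231.20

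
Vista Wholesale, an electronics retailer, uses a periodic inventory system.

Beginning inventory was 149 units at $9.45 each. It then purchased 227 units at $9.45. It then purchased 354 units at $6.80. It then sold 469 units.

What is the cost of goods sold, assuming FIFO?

Sale 1 (469) [FIFO — oldest first]: 149 @ $9.45 + 227 @ $9.45 + 93 @ $6.80 = $4,185.60
Ending inventory: 261 @ $6.80 = $1,774.80

COGS = $4,185.60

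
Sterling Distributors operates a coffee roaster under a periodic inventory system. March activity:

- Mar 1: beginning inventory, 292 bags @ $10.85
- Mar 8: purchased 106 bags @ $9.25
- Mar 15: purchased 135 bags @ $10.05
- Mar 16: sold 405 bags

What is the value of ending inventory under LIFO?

Mar 16, 405 sold [LIFO — newest first]: 135 @ $10.05 + 106 @ $9.25 + 164 @ $10.85 = $4,116.65
Ending inventory: 128 @ $10.85 = $1,388.80

Ending inventory = $1,388.80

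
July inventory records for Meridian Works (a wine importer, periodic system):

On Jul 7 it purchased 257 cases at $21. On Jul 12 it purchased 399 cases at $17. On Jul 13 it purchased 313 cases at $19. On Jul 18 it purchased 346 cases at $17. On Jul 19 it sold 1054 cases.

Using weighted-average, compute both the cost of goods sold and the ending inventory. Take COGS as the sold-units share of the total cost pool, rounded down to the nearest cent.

Jul 19, sell 1054: 1054/1315 × $24,009.00 → $19,243.71
Ending inventory (cost pool remaining) = $4,765.29

COGS = $19,243.71; ending inventory = $4,765.29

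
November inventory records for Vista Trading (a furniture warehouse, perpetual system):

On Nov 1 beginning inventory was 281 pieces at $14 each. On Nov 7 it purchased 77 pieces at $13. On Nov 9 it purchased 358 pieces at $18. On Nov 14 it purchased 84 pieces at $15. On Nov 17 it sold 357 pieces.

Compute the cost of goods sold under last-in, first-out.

COGS = $6,174

Nov 17, 357 sold [LIFO — newest first]: 84 @ $15 + 273 @ $18 = $6,174
Ending inventory: 281 @ $14 + 77 @ $13 + 85 @ $18 = $6,465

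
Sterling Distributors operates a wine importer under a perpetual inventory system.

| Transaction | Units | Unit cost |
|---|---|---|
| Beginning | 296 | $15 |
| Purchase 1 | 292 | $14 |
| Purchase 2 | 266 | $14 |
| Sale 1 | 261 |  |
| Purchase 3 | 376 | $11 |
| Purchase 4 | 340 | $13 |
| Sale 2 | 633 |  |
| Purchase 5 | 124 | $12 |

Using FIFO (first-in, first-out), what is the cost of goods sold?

Sale 1 (261) [FIFO — oldest first]: 261 @ $15 = $3,915
Sale 2 (633) [FIFO — oldest first]: 35 @ $15 + 292 @ $14 + 266 @ $14 + 40 @ $11 = $8,777
Total COGS = $3,915 + $8,777 = $12,692
Ending inventory: 336 @ $11 + 340 @ $13 + 124 @ $12 = $9,604

COGS = $12,692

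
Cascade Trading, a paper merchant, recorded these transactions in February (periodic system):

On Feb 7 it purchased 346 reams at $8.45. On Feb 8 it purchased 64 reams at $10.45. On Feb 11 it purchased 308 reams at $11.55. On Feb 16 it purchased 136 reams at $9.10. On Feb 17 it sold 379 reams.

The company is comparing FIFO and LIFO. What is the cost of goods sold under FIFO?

FIFO COGS: 346 @ $8.45 + 33 @ $10.45 = $3,268.55
LIFO COGS: 136 @ $9.10 + 243 @ $11.55 = $4,044.25

COGS = $3,268.55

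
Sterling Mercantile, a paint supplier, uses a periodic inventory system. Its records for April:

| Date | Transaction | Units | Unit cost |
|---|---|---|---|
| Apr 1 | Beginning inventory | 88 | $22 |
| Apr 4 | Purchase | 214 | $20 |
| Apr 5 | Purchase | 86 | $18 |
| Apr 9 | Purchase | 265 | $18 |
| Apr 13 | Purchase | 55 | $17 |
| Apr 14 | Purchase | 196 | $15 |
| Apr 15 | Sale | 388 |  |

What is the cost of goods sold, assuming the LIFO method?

Apr 15, 388 sold [LIFO — newest first]: 196 @ $15 + 55 @ $17 + 137 @ $18 = $6,341
Ending inventory: 88 @ $22 + 214 @ $20 + 86 @ $18 + 128 @ $18 = $10,068

COGS = $6,341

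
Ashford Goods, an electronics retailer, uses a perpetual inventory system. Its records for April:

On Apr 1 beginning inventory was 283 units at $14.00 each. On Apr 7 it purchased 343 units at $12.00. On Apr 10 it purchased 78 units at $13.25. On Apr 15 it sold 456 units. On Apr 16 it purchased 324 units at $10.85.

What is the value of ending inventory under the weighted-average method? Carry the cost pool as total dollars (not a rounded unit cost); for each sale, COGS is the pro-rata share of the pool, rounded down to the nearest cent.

After Apr 1: 283 on hand, pool $3,962.00 (≈ $14.0000 each)
After Apr 7: 626 on hand, pool $8,078.00 (≈ $12.9042 each)
After Apr 10: 704 on hand, pool $9,111.50 (≈ $12.9425 each)
Apr 15, sell 456: 456/704 × $9,111.50 → $5,901.76
After Apr 16: 572 on hand, pool $6,725.14 (≈ $11.7572 each)
Ending inventory (cost pool remaining) = $6,725.14
Check: goods available $12,626.90 = COGS $5,901.76 + ending $6,725.14

Ending inventory = $6,725.14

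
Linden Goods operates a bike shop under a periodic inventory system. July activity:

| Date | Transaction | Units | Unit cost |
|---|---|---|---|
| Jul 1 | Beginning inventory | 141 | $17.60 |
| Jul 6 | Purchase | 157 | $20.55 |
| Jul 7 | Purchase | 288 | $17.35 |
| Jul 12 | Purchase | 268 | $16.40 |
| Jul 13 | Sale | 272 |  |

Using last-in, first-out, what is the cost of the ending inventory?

Jul 13, 272 sold [LIFO — newest first]: 268 @ $16.40 + 4 @ $17.35 = $4,464.60
Ending inventory: 141 @ $17.60 + 157 @ $20.55 + 284 @ $17.35 = $10,635.35

Ending inventory = $10,635.35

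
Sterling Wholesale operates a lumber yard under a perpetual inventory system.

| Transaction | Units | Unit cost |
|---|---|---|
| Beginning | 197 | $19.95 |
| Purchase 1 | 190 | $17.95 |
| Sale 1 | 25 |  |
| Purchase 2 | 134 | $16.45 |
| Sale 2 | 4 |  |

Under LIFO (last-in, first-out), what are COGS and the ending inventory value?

Sale 1 (25) [LIFO — newest first]: 25 @ $17.95 = $448.75
Sale 2 (4) [LIFO — newest first]: 4 @ $16.45 = $65.80
Total COGS = $448.75 + $65.80 = $514.55
Ending inventory: 197 @ $19.95 + 165 @ $17.95 + 130 @ $16.45 = $9,030.40

COGS = $514.55; ending inventory = $9,030.40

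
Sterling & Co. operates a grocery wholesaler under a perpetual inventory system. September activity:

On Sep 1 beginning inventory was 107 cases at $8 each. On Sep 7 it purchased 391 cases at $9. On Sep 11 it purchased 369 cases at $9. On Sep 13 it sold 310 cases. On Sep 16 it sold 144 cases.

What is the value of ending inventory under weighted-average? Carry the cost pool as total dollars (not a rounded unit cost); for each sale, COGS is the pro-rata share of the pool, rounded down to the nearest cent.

Ending inventory = $3,666.04

After Sep 1: 107 on hand, pool $856.00 (≈ $8.0000 each)
After Sep 7: 498 on hand, pool $4,375.00 (≈ $8.7851 each)
After Sep 11: 867 on hand, pool $7,696.00 (≈ $8.8766 each)
Sep 13, sell 310: 310/867 × $7,696.00 → $2,751.74
Sep 16, sell 144: 144/557 × $4,944.26 → $1,278.22
Total COGS = $2,751.74 + $1,278.22 = $4,029.96
Ending inventory (cost pool remaining) = $3,666.04
Check: goods available $7,696.00 = COGS $4,029.96 + ending $3,666.04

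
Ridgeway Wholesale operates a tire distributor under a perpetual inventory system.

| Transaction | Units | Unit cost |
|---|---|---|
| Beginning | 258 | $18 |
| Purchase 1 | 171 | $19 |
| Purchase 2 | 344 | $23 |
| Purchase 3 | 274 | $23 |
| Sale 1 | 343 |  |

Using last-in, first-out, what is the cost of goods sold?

COGS = $7,889

Sale 1 (343) [LIFO — newest first]: 274 @ $23 + 69 @ $23 = $7,889
Ending inventory: 258 @ $18 + 171 @ $19 + 275 @ $23 = $14,218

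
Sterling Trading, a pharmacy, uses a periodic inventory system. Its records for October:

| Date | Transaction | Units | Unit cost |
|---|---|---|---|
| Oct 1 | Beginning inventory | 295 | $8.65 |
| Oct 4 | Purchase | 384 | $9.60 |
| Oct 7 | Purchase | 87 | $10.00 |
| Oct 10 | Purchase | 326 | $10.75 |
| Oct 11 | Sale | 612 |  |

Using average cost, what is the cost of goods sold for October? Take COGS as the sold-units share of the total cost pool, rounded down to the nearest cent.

Oct 11, sell 612: 612/1092 × $10,612.65 → $5,947.74
Ending inventory (cost pool remaining) = $4,664.91

COGS = $5,947.74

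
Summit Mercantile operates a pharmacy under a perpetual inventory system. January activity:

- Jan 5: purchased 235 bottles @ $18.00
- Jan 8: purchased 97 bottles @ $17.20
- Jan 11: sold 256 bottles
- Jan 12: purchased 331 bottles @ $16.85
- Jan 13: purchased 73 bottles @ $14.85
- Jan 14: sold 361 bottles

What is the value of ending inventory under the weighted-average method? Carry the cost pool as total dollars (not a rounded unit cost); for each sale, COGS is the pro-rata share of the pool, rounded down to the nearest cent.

Ending inventory = $1,986.22

After Jan 5: 235 on hand, pool $4,230.00 (≈ $18.0000 each)
After Jan 8: 332 on hand, pool $5,898.40 (≈ $17.7663 each)
Jan 11, sell 256: 256/332 × $5,898.40 → $4,548.16
After Jan 12: 407 on hand, pool $6,927.59 (≈ $17.0211 each)
After Jan 13: 480 on hand, pool $8,011.64 (≈ $16.6909 each)
Jan 14, sell 361: 361/480 × $8,011.64 → $6,025.42
Total COGS = $4,548.16 + $6,025.42 = $10,573.58
Ending inventory (cost pool remaining) = $1,986.22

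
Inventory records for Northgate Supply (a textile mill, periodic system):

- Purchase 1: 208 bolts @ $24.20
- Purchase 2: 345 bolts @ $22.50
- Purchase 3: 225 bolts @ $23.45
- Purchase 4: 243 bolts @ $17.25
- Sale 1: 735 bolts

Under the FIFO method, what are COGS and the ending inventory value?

Sale 1 (735) [FIFO — oldest first]: 208 @ $24.20 + 345 @ $22.50 + 182 @ $23.45 = $17,064.00
Ending inventory: 43 @ $23.45 + 243 @ $17.25 = $5,200.10
Check: goods available $22,264.10 = COGS $17,064.00 + ending $5,200.10

COGS = $17,064.00; ending inventory = $5,200.10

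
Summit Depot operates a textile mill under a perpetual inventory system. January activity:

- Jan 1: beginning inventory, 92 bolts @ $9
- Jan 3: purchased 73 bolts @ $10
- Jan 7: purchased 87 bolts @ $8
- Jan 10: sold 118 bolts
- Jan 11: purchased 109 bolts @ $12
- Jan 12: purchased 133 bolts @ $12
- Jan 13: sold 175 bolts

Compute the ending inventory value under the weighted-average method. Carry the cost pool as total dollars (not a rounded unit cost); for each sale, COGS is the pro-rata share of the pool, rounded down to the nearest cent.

After Jan 1: 92 on hand, pool $828.00 (≈ $9.0000 each)
After Jan 3: 165 on hand, pool $1,558.00 (≈ $9.4424 each)
After Jan 7: 252 on hand, pool $2,254.00 (≈ $8.9444 each)
Jan 10, sell 118: 118/252 × $2,254.00 → $1,055.44
After Jan 11: 243 on hand, pool $2,506.56 (≈ $10.3151 each)
After Jan 12: 376 on hand, pool $4,102.56 (≈ $10.9111 each)
Jan 13, sell 175: 175/376 × $4,102.56 → $1,909.43
Total COGS = $1,055.44 + $1,909.43 = $2,964.87
Ending inventory (cost pool remaining) = $2,193.13
Check: goods available $5,158.00 = COGS $2,964.87 + ending $2,193.13

Ending inventory = $2,193.13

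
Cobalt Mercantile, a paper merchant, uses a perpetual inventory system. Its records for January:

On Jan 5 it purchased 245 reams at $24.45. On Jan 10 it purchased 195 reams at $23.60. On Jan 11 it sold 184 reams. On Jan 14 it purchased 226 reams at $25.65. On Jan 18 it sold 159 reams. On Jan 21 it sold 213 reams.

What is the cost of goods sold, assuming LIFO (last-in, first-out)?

Jan 11, 184 sold [LIFO — newest first]: 184 @ $23.60 = $4,342.40
Jan 18, 159 sold [LIFO — newest first]: 159 @ $25.65 = $4,078.35
Jan 21, 213 sold [LIFO — newest first]: 67 @ $25.65 + 11 @ $23.60 + 135 @ $24.45 = $5,278.90
Total COGS = $4,342.40 + $4,078.35 + $5,278.90 = $13,699.65
Ending inventory: 110 @ $24.45 = $2,689.50
Check: goods available $16,389.15 = COGS $13,699.65 + ending $2,689.50

COGS = $13,699.65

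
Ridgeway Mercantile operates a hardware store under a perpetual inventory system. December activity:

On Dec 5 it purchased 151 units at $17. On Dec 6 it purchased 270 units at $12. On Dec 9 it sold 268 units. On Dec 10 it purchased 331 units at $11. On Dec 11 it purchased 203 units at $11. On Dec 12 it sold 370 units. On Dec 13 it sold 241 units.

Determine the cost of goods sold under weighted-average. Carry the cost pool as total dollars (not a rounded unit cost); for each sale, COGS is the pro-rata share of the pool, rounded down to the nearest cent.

After Dec 5: 151 on hand, pool $2,567.00 (≈ $17.0000 each)
After Dec 6: 421 on hand, pool $5,807.00 (≈ $13.7933 each)
Dec 9, sell 268: 268/421 × $5,807.00 → $3,696.61
After Dec 10: 484 on hand, pool $5,751.39 (≈ $11.8830 each)
After Dec 11: 687 on hand, pool $7,984.39 (≈ $11.6221 each)
Dec 12, sell 370: 370/687 × $7,984.39 → $4,300.18
Dec 13, sell 241: 241/317 × $3,684.21 → $2,800.92
Total COGS = $3,696.61 + $4,300.18 + $2,800.92 = $10,797.71
Ending inventory (cost pool remaining) = $883.29
Check: goods available $11,681.00 = COGS $10,797.71 + ending $883.29

COGS = $10,797.71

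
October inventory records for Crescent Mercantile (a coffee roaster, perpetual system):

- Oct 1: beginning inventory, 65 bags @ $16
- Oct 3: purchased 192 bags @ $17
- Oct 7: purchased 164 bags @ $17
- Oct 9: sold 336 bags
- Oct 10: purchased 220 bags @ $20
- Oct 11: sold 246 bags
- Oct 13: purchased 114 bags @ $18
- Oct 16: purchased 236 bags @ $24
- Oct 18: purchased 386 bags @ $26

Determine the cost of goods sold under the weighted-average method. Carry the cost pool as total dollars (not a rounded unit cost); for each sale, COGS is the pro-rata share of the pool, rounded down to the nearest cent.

After Oct 1: 65 on hand, pool $1,040.00 (≈ $16.0000 each)
After Oct 3: 257 on hand, pool $4,304.00 (≈ $16.7471 each)
After Oct 7: 421 on hand, pool $7,092.00 (≈ $16.8456 each)
Oct 9, sell 336: 336/421 × $7,092.00 → $5,660.12
After Oct 10: 305 on hand, pool $5,831.88 (≈ $19.1209 each)
Oct 11, sell 246: 246/305 × $5,831.88 → $4,703.74
After Oct 13: 173 on hand, pool $3,180.14 (≈ $18.3823 each)
After Oct 16: 409 on hand, pool $8,844.14 (≈ $21.6238 each)
After Oct 18: 795 on hand, pool $18,880.14 (≈ $23.7486 each)
Total COGS = $5,660.12 + $4,703.74 = $10,363.86
Ending inventory (cost pool remaining) = $18,880.14

COGS = $10,363.86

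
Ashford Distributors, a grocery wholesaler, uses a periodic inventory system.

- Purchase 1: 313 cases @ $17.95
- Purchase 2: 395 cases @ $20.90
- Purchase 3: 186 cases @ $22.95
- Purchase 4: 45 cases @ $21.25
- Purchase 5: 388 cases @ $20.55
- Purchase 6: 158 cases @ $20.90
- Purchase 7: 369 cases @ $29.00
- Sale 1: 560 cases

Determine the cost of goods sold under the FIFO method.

COGS = $10,780.65

Sale 1 (560) [FIFO — oldest first]: 313 @ $17.95 + 247 @ $20.90 = $10,780.65
Ending inventory: 148 @ $20.90 + 186 @ $22.95 + 45 @ $21.25 + 388 @ $20.55 + 158 @ $20.90 + 369 @ $29.00 = $30,294.75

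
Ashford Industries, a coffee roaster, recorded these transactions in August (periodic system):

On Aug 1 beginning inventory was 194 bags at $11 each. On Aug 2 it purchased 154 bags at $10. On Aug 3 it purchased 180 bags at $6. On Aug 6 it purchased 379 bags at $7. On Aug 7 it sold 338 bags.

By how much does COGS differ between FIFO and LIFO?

FIFO COGS: 194 @ $11 + 144 @ $10 = $3,574
LIFO COGS: 338 @ $7 = $2,366
Difference = |$3,574 − $2,366| = $1,208

$1,208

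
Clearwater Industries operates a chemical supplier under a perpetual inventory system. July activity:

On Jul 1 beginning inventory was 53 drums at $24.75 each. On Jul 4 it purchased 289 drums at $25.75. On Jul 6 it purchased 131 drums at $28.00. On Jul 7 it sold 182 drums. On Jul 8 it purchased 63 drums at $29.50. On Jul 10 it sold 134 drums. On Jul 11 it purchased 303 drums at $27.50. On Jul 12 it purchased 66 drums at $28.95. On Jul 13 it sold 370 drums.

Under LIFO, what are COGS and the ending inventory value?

Jul 7, 182 sold [LIFO — newest first]: 131 @ $28.00 + 51 @ $25.75 = $4,981.25
Jul 10, 134 sold [LIFO — newest first]: 63 @ $29.50 + 71 @ $25.75 = $3,686.75
Jul 13, 370 sold [LIFO — newest first]: 66 @ $28.95 + 303 @ $27.50 + 1 @ $25.75 = $10,268.95
Total COGS = $4,981.25 + $3,686.75 + $10,268.95 = $18,936.95
Ending inventory: 53 @ $24.75 + 166 @ $25.75 = $5,586.25
Check: goods available $24,523.20 = COGS $18,936.95 + ending $5,586.25

COGS = $18,936.95; ending inventory = $5,586.25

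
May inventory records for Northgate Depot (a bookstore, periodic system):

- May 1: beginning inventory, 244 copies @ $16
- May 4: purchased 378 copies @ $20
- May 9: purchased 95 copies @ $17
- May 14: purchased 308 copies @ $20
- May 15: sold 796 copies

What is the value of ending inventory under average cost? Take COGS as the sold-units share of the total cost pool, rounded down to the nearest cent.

Ending inventory = $4,298.28

May 15, sell 796: 796/1025 × $19,239.00 → $14,940.72
Ending inventory (cost pool remaining) = $4,298.28
Check: goods available $19,239.00 = COGS $14,940.72 + ending $4,298.28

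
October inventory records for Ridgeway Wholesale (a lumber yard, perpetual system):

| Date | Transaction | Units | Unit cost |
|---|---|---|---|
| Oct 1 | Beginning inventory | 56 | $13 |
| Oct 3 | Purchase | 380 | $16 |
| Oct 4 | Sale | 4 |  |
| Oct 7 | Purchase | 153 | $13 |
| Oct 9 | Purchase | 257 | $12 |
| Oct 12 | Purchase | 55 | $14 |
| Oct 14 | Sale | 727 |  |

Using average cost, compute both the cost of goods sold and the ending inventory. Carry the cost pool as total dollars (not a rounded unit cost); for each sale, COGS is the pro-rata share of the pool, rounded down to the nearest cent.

After Oct 1: 56 on hand, pool $728.00 (≈ $13.0000 each)
After Oct 3: 436 on hand, pool $6,808.00 (≈ $15.6147 each)
Oct 4, sell 4: 4/436 × $6,808.00 → $62.45
After Oct 7: 585 on hand, pool $8,734.55 (≈ $14.9309 each)
After Oct 9: 842 on hand, pool $11,818.55 (≈ $14.0363 each)
After Oct 12: 897 on hand, pool $12,588.55 (≈ $14.0341 each)
Oct 14, sell 727: 727/897 × $12,588.55 → $10,202.76
Total COGS = $62.45 + $10,202.76 = $10,265.21
Ending inventory (cost pool remaining) = $2,385.79
Check: goods available $12,651.00 = COGS $10,265.21 + ending $2,385.79

COGS = $10,265.21; ending inventory = $2,385.79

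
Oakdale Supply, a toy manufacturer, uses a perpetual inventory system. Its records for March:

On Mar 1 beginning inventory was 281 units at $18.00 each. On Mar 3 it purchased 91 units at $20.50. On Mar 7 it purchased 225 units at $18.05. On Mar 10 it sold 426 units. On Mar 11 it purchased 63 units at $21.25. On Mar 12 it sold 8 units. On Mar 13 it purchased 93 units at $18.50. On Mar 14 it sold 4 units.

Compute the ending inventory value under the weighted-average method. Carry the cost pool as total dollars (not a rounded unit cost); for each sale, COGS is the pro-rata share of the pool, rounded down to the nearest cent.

Ending inventory = $5,976.42

After Mar 1: 281 on hand, pool $5,058.00 (≈ $18.0000 each)
After Mar 3: 372 on hand, pool $6,923.50 (≈ $18.6116 each)
After Mar 7: 597 on hand, pool $10,984.75 (≈ $18.3999 each)
Mar 10, sell 426: 426/597 × $10,984.75 → $7,838.36
After Mar 11: 234 on hand, pool $4,485.14 (≈ $19.1673 each)
Mar 12, sell 8: 8/234 × $4,485.14 → $153.33
After Mar 13: 319 on hand, pool $6,052.31 (≈ $18.9728 each)
Mar 14, sell 4: 4/319 × $6,052.31 → $75.89
Total COGS = $7,838.36 + $153.33 + $75.89 = $8,067.58
Ending inventory (cost pool remaining) = $5,976.42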